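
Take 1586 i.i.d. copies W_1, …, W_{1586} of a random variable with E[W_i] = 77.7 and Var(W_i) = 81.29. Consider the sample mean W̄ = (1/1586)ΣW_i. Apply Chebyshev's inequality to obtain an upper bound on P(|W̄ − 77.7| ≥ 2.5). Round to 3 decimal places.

Var(W̄) = Var(W_i)/n = 81.29/1586 = 0.051255.
Chebyshev: P(|W̄ − 77.7| ≥ 2.5) ≤ Var(W̄)/(2.5)² = 81.29/(1586·2.5²) = 0.0082.

0.008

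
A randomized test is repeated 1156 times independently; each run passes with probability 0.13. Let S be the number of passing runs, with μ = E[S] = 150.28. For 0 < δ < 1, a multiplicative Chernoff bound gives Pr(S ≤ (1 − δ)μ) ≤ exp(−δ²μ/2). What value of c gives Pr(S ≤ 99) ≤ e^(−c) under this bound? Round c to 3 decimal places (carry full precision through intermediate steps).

Write 99 = (1 − δ)μ, so δ = 1 − 99/150.28 = 0.3412297…
Then the exponent is δ²μ/2 = (μ − 99)²/(2μ) = 8.749130.

8.749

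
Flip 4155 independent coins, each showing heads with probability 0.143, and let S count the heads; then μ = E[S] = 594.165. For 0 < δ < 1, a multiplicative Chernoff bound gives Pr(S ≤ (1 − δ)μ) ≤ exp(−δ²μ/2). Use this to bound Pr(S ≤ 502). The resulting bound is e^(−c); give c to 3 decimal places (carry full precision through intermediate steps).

Write 502 = (1 − δ)μ, so δ = 1 − 502/594.165 = 0.1551168…
Then the exponent is δ²μ/2 = (μ − 502)²/(2μ) = 7.148172.

7.148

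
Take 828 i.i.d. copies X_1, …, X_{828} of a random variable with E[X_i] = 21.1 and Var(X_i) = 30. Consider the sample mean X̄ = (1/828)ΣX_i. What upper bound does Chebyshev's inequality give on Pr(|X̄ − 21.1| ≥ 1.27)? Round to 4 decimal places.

0.0225

Var(X̄) = Var(X_i)/n = 30/828 = 0.036232.
Chebyshev: Pr(|X̄ − 21.1| ≥ 1.27) ≤ Var(X̄)/(1.27)² = 30/(828·1.27²) = 0.0225.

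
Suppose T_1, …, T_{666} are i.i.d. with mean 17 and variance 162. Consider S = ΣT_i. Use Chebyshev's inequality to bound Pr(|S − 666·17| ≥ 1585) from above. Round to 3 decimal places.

0.043

Var(S) = n·Var(T_i) = 666·162 = 107892.
Chebyshev: Pr(|S − 666·17| ≥ 1585) ≤ Var(S)/1585² = 107892/2512225 = 0.0429.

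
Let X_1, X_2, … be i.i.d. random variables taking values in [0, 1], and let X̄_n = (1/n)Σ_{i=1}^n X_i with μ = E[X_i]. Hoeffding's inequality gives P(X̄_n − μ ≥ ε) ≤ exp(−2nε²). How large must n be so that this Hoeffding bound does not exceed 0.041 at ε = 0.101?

Require exp(−2nε²) ≤ 0.041, i.e. 2nε² ≥ ln(1/0.041) = 3.194183.
So n ≥ 3.194183 / (2·0.101²) = 156.562.
The smallest integer n is 157.

157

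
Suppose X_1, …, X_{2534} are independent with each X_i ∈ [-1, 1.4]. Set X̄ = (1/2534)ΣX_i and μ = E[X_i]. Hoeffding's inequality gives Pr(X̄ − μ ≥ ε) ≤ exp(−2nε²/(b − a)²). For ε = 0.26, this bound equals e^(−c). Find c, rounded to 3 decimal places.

59.479

c = 2nε²/(b − a)² = 2·2534·0.26² / 2.4² = 59.4786.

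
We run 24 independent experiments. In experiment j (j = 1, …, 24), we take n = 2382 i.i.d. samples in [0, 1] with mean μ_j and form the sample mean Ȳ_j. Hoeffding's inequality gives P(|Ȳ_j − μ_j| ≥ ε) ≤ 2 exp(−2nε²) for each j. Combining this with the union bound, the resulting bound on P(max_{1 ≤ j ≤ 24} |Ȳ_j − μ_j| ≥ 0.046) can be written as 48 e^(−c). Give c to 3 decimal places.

Union bound over the 24 events: P(max_{1 ≤ j ≤ 24} |Ȳ_j − μ_j| ≥ 0.046) ≤ 24·2·exp(−2nε²) = 48 exp(−2·2382·0.046²).
So c = 2·2382·0.046² = 10.0806.

10.081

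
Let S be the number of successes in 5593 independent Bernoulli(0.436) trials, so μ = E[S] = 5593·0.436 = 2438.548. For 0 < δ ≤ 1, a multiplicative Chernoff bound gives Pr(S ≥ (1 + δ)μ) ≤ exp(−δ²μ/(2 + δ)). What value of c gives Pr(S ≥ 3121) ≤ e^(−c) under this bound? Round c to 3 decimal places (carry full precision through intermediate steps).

Write 3121 = (1 + δ)μ, so δ = 3121/2438.548 − 1 = 0.27986…
Then the exponent is δ²μ/(2 + δ) = (3121 − μ)² / (μ·(2 + δ)) = 83.773129.

83.773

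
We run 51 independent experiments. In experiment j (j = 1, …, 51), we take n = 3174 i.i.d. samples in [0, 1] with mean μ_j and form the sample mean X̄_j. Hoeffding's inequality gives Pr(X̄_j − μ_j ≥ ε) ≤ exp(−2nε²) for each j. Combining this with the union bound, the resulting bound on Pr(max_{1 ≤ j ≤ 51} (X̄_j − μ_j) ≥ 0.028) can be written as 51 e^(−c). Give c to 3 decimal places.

Union bound over the 51 events: Pr(max_{1 ≤ j ≤ 51} (X̄_j − μ_j) ≥ 0.028) ≤ 51·exp(−2nε²) = 51 exp(−2·3174·0.028²).
So c = 2·3174·0.028² = 4.9768.

4.977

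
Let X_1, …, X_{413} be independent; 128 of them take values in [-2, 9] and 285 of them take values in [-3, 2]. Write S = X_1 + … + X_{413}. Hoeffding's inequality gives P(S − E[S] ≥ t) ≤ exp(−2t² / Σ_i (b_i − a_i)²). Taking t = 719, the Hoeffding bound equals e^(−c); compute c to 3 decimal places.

45.722

Σ(b_i − a_i)² = 128·11² + 285·5² = 22613.
c = 2t² / 22613 = 2·719² / 22613 = 45.7225.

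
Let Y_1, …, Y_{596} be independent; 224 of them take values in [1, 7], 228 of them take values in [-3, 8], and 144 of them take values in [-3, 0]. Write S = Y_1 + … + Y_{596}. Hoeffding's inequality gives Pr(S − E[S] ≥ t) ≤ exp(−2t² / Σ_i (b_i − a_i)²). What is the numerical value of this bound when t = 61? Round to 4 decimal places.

0.8176

Σ(b_i − a_i)² = 224·6² + 228·11² + 144·3² = 36948.
Exponent = 2·61² / 36948 = 0.20142.
Bound = exp(−0.20142) = 0.81757.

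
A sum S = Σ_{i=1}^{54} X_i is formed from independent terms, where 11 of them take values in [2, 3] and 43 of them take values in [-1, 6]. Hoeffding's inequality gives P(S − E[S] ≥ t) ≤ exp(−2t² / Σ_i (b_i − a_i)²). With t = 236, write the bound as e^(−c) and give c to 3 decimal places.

52.593

Σ(b_i − a_i)² = 11·1² + 43·7² = 2118.
c = 2t² / 2118 = 2·236² / 2118 = 52.5930.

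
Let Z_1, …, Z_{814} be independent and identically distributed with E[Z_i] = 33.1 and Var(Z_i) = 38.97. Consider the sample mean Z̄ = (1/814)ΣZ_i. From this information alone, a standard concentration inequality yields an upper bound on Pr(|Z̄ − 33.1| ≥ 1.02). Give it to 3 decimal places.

With mean and variance of each term known, Chebyshev's inequality bounds the deviation of the sum (or sample mean).
Var(Z̄) = Var(Z_i)/n = 38.97/814 = 0.047875.
Chebyshev: Pr(|Z̄ − 33.1| ≥ 1.02) ≤ Var(Z̄)/(1.02)² = 38.97/(814·1.02²) = 0.0460.

0.046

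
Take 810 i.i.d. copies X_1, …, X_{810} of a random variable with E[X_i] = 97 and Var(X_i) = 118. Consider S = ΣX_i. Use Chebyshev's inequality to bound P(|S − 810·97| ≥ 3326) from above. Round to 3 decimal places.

0.009

Var(S) = n·Var(X_i) = 810·118 = 95580.
Chebyshev: P(|S − 810·97| ≥ 3326) ≤ Var(S)/3326² = 95580/11062276 = 0.0086.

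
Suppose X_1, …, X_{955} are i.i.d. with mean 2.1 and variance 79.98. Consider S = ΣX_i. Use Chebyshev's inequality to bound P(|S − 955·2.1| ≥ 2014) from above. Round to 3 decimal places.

0.019

Var(S) = n·Var(X_i) = 955·79.98 = 76380.9.
Chebyshev: P(|S − 955·2.1| ≥ 2014) ≤ Var(S)/2014² = 76380.9/4056196 = 0.0188.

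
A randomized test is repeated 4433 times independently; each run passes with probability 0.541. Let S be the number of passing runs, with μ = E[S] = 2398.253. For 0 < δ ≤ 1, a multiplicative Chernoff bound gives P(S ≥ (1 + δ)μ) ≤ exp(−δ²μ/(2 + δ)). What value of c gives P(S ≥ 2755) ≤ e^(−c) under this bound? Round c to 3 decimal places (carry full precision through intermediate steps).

Write 2755 = (1 + δ)μ, so δ = 2755/2398.253 − 1 = 0.1487529…
Then the exponent is δ²μ/(2 + δ) = (2755 − μ)² / (μ·(2 + δ)) = 24.696715.

24.697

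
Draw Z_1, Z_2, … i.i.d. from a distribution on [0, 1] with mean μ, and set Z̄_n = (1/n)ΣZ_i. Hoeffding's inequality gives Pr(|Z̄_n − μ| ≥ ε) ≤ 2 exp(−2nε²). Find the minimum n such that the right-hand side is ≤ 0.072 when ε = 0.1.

167

Require 2·exp(−2nε²) ≤ 0.072, i.e. 2nε² ≥ ln(2/0.072) = 3.324236.
So n ≥ 3.324236 / (2·0.1²) = 166.212.
The smallest integer n is 167.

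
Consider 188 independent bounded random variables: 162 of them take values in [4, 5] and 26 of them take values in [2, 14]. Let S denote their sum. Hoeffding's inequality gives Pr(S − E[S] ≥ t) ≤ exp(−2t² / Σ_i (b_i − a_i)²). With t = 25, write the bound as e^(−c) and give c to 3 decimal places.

Σ(b_i − a_i)² = 162·1² + 26·12² = 3906.
c = 2t² / 3906 = 2·25² / 3906 = 0.3200.

0.320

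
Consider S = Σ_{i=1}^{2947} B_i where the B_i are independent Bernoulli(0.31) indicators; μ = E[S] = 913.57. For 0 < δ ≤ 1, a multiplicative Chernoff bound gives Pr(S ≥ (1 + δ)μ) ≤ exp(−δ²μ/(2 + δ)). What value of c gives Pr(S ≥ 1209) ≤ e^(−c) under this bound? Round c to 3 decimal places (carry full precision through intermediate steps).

Write 1209 = (1 + δ)μ, so δ = 1209/913.57 − 1 = 0.3233797…
Then the exponent is δ²μ/(2 + δ) = (1209 − μ)² / (μ·(2 + δ)) = 41.119438.

41.119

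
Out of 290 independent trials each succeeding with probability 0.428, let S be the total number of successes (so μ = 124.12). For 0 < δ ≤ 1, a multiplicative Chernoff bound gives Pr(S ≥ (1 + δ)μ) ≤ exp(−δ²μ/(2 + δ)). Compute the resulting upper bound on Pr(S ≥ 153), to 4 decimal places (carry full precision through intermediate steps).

0.0493

Write 153 = (1 + δ)μ, so δ = 153/124.12 − 1 = 0.2326781…
Then the exponent is δ²μ/(2 + δ) = (153 − μ)² / (μ·(2 + δ)) = 3.009723.
Bound = exp(−3.009723) = 0.04931.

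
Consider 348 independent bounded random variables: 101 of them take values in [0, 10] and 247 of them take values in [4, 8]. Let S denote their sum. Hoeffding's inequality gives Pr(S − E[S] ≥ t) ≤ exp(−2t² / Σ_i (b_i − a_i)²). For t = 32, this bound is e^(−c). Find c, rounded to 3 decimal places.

Σ(b_i − a_i)² = 101·10² + 247·4² = 14052.
c = 2t² / 14052 = 2·32² / 14052 = 0.1457.

0.146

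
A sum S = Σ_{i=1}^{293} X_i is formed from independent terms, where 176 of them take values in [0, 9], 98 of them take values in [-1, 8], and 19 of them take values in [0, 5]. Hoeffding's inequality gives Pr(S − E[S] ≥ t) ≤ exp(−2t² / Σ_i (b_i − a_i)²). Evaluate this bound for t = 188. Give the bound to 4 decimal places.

Σ(b_i − a_i)² = 176·9² + 98·9² + 19·5² = 22669.
Exponent = 2·188² / 22669 = 3.11827.
Bound = exp(−3.11827) = 0.04423.

0.0442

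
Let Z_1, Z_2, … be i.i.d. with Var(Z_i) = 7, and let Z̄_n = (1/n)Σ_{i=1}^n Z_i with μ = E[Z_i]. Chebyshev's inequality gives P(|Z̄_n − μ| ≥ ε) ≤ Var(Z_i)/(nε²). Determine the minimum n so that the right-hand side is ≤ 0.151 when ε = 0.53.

166

Require 7/(n·0.53²) ≤ 0.151, i.e. n ≥ 7/(0.151·0.53²) = 165.032.
The smallest integer n is 166.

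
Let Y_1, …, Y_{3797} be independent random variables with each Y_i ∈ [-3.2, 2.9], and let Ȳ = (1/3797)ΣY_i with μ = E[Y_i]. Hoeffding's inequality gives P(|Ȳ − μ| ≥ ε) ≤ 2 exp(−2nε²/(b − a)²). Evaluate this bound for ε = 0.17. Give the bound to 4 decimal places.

0.0055

Exponent: 2nε²/(b − a)² = 2·3797·0.17² / 6.1² = 5.89805.
Bound = 2·exp(−5.89805) = 0.00549.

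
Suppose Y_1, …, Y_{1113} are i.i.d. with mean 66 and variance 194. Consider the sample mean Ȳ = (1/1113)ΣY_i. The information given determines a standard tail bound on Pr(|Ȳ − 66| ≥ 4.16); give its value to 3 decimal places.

With mean and variance of each term known, Chebyshev's inequality bounds the deviation of the sum (or sample mean).
Var(Ȳ) = Var(Y_i)/n = 194/1113 = 0.1743.
Chebyshev: Pr(|Ȳ − 66| ≥ 4.16) ≤ Var(Ȳ)/(4.16)² = 194/(1113·4.16²) = 0.0101.

0.010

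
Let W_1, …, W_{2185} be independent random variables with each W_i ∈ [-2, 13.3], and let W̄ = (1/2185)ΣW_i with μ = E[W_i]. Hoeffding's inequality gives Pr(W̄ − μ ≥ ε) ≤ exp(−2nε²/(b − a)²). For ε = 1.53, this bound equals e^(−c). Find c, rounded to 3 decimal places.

43.700

c = 2nε²/(b − a)² = 2·2185·1.53² / 15.3² = 43.7000.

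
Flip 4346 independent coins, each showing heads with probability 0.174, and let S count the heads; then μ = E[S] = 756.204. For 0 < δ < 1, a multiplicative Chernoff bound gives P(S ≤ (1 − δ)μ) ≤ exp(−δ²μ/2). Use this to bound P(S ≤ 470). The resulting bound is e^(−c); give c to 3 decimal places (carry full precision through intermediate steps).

54.160

Write 470 = (1 − δ)μ, so δ = 1 − 470/756.204 = 0.3784746…
Then the exponent is δ²μ/2 = (μ − 470)²/(2μ) = 54.160471.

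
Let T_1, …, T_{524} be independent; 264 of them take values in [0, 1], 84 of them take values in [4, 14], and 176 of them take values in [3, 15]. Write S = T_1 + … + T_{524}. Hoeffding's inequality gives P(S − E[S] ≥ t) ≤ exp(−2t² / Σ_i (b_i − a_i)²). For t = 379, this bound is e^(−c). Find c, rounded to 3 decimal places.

Σ(b_i − a_i)² = 264·1² + 84·10² + 176·12² = 34008.
c = 2t² / 34008 = 2·379² / 34008 = 8.4475.

8.447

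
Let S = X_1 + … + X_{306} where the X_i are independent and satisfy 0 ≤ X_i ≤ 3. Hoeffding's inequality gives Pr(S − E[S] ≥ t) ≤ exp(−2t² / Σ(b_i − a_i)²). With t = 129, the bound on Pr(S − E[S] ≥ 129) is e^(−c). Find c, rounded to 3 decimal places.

12.085

Σ(b_i − a_i)² = 306·(3)² = 2754.
c = 2t²/2754 = 2·129²/2754 = 12.0850.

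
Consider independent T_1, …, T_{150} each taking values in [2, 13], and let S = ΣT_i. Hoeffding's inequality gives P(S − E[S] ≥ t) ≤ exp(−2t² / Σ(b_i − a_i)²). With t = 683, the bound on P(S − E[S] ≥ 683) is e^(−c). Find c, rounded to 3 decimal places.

51.404

Σ(b_i − a_i)² = 150·(11)² = 18150.
c = 2t²/18150 = 2·683²/18150 = 51.4037.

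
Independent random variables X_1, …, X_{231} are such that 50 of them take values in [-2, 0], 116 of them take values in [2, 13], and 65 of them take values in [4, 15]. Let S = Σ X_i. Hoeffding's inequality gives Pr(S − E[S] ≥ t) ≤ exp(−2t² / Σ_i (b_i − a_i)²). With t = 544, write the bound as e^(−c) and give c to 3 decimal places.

26.780

Σ(b_i − a_i)² = 50·2² + 116·11² + 65·11² = 22101.
c = 2t² / 22101 = 2·544² / 22101 = 26.7803.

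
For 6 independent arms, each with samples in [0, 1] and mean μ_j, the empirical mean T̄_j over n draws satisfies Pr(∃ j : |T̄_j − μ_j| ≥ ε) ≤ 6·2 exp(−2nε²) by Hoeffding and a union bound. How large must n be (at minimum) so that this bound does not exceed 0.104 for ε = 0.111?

193

Need 2·6·exp(−2nε²) ≤ 0.104, i.e. exp(−2nε²) ≤ 0.104/12.
So 2nε² ≥ ln(12/0.104) = 4.748271.
Hence n ≥ 4.748271/(2·0.111²) = 192.690.
The smallest integer n is 193.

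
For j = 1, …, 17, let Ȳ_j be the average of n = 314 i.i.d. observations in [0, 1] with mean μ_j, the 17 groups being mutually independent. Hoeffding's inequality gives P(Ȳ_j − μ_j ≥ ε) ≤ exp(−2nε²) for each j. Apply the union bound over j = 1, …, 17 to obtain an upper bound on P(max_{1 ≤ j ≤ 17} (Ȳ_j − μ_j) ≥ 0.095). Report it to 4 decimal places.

0.0587

Per-experiment Hoeffding bound: exp(−2·314·0.095²) = exp(−5.66770) = 0.0034558.
Union bound over 17 events: 17·0.0034558 = 0.05875.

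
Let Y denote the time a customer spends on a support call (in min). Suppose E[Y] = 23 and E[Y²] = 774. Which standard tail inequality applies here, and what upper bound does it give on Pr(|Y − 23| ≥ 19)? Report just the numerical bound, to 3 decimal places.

The first two moments determine the variance, so Chebyshev's inequality is the sharpest standard bound available.
Var(Y) = E[Y²] − (E[Y])² = 774 − 529 = 245.
Chebyshev's inequality: Pr(|Y − μ| ≥ t) ≤ Var(Y)/t² = 245/361 = 0.6787.

0.679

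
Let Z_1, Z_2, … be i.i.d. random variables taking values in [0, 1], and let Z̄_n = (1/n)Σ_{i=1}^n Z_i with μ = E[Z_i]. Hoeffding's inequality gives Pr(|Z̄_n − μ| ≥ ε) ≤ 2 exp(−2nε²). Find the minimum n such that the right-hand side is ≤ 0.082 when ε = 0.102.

Require 2·exp(−2nε²) ≤ 0.082, i.e. 2nε² ≥ ln(2/0.082) = 3.194183.
So n ≥ 3.194183 / (2·0.102²) = 153.507.
The smallest integer n is 154.

154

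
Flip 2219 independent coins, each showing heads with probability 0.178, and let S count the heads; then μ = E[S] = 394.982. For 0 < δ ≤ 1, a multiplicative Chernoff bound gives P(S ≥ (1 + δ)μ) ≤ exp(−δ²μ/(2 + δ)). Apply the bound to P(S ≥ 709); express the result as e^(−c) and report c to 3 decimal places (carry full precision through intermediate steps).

89.320

Write 709 = (1 + δ)μ, so δ = 709/394.982 − 1 = 0.7950185…
Then the exponent is δ²μ/(2 + δ) = (709 − μ)² / (μ·(2 + δ)) = 89.319667.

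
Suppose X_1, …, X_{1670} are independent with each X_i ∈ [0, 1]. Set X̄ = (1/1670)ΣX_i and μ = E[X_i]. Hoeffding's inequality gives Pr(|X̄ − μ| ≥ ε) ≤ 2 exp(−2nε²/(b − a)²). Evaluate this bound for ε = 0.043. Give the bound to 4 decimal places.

Exponent: 2nε²/(b − a)² = 2·1670·0.043² / 1² = 6.17566.
Bound = 2·exp(−6.17566) = 0.00416.

0.0042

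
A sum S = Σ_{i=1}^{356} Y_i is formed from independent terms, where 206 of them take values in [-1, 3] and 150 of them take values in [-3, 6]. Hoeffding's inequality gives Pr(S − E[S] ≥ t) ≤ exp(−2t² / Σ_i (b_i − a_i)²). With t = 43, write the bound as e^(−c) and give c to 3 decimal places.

0.239

Σ(b_i − a_i)² = 206·4² + 150·9² = 15446.
c = 2t² / 15446 = 2·43² / 15446 = 0.2394.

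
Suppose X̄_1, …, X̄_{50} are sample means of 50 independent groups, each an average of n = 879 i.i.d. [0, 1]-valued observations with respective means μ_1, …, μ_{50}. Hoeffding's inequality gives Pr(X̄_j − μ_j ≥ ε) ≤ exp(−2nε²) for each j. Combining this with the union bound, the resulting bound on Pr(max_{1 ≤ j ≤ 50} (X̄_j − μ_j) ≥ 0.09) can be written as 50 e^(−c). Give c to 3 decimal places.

Union bound over the 50 events: Pr(max_{1 ≤ j ≤ 50} (X̄_j − μ_j) ≥ 0.09) ≤ 50·exp(−2nε²) = 50 exp(−2·879·0.09²).
So c = 2·879·0.09² = 14.2398.

14.240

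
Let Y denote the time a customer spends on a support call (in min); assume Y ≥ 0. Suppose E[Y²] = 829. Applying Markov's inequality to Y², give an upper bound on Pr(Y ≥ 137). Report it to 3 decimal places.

0.044

Since Y ≥ 0, the event {Y ≥ 137} is the same as {Y² ≥ 18769}.
Markov's inequality applied to Y² gives Pr(Y² ≥ 18769) ≤ E[Y²]/18769 = 829/18769 = 0.0442.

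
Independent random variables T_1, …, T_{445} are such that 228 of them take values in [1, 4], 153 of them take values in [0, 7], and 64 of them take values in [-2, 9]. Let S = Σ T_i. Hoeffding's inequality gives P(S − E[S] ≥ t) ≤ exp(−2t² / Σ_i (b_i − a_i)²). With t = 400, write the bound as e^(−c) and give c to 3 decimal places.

Σ(b_i − a_i)² = 228·3² + 153·7² + 64·11² = 17293.
c = 2t² / 17293 = 2·400² / 17293 = 18.5046.

18.505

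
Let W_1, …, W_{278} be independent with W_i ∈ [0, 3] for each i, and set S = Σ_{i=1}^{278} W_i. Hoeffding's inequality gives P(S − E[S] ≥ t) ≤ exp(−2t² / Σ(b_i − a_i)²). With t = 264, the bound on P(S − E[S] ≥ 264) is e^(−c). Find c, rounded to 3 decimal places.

Σ(b_i − a_i)² = 278·(3)² = 2502.
c = 2t²/2502 = 2·264²/2502 = 55.7122.

55.712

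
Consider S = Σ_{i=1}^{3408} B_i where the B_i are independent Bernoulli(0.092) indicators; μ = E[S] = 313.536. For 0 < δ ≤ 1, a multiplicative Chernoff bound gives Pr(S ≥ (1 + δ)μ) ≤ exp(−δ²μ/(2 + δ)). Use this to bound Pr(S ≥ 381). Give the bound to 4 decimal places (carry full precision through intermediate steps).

Write 381 = (1 + δ)μ, so δ = 381/313.536 − 1 = 0.2151715…
Then the exponent is δ²μ/(2 + δ) = (381 − μ)² / (μ·(2 + δ)) = 6.553140.
Bound = exp(−6.553140) = 0.00143.

0.0014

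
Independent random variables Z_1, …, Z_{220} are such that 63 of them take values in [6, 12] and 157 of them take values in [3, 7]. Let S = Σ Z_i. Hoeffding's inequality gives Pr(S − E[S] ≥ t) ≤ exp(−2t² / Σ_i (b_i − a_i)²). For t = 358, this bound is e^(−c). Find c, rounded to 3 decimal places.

53.625

Σ(b_i − a_i)² = 63·6² + 157·4² = 4780.
c = 2t² / 4780 = 2·358² / 4780 = 53.6251.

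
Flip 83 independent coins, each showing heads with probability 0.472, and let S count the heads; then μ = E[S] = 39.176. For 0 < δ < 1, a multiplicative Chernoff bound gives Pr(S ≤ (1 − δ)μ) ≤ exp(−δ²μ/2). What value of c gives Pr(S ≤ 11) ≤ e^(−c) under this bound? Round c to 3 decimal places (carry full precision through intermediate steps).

Write 11 = (1 − δ)μ, so δ = 1 − 11/39.176 = 0.7192158…
Then the exponent is δ²μ/2 = (μ − 11)²/(2μ) = 10.132313.

10.132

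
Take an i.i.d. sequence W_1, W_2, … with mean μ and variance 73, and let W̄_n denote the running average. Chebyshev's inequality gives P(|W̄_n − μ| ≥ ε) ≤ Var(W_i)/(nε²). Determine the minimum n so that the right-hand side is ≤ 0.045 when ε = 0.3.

18025

Require 73/(n·0.3²) ≤ 0.045, i.e. n ≥ 73/(0.045·0.3²) = 18024.691.
The smallest integer n is 18025.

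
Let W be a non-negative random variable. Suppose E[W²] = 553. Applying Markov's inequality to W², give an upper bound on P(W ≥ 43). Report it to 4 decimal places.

0.2991

Since W ≥ 0, the event {W ≥ 43} is the same as {W² ≥ 1849}.
Markov's inequality applied to W² gives P(W² ≥ 1849) ≤ E[W²]/1849 = 553/1849 = 0.2991.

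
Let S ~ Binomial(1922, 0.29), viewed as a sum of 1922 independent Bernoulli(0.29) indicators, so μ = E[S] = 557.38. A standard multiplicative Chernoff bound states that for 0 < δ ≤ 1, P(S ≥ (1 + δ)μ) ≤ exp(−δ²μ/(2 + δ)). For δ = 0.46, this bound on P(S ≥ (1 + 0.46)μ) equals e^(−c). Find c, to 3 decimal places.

c = δ²μ/(2 + δ) = 0.46²·557.38/(2 + 0.46) = 47.9437.

47.944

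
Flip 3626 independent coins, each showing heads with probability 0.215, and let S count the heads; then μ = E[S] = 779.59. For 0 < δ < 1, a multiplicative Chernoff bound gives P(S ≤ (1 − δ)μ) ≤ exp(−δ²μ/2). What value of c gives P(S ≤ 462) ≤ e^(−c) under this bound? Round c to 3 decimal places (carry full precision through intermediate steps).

Write 462 = (1 − δ)μ, so δ = 1 − 462/779.59 = 0.4073808…
Then the exponent is δ²μ/2 = (μ − 462)²/(2μ) = 64.690035.

64.690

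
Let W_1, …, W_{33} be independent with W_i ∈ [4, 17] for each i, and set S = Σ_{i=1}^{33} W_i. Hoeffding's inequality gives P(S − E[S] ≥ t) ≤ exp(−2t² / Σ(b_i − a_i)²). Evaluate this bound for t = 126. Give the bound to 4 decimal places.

0.0034

Σ(b_i − a_i)² = 33·(13)² = 5577.
Exponent = 2·126²/5577 = 5.6934.
Bound = exp(−5.6934) = 0.00337.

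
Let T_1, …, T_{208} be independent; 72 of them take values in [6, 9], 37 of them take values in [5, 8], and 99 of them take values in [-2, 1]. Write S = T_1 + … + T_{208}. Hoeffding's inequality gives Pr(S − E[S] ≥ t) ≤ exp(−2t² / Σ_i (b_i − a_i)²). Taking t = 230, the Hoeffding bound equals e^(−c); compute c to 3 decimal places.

Σ(b_i − a_i)² = 72·3² + 37·3² + 99·3² = 1872.
c = 2t² / 1872 = 2·230² / 1872 = 56.5171.

56.517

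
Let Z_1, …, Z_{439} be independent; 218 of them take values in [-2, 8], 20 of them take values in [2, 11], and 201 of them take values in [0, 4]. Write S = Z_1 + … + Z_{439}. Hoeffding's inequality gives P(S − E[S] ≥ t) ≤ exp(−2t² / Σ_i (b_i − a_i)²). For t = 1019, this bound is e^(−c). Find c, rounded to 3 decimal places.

77.967

Σ(b_i − a_i)² = 218·10² + 20·9² + 201·4² = 26636.
c = 2t² / 26636 = 2·1019² / 26636 = 77.9667.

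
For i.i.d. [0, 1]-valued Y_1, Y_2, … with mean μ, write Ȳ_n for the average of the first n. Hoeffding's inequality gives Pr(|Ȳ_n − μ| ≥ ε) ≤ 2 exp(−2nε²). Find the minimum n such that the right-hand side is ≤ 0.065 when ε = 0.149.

78

Require 2·exp(−2nε²) ≤ 0.065, i.e. 2nε² ≥ ln(2/0.065) = 3.426515.
So n ≥ 3.426515 / (2·0.149²) = 77.170.
The smallest integer n is 78.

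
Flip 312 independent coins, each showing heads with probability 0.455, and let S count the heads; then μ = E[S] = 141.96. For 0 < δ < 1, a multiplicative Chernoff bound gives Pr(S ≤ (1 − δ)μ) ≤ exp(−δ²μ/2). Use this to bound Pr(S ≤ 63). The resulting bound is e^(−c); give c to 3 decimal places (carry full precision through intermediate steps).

21.959

Write 63 = (1 − δ)μ, so δ = 1 − 63/141.96 = 0.556213…
Then the exponent is δ²μ/2 = (μ − 63)²/(2μ) = 21.959290.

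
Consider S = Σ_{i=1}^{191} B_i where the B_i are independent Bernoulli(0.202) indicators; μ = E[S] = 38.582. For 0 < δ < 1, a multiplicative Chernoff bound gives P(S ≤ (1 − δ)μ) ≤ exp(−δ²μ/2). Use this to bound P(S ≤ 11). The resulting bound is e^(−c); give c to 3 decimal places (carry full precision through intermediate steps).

9.859

Write 11 = (1 − δ)μ, so δ = 1 − 11/38.582 = 0.714893…
Then the exponent is δ²μ/2 = (μ − 11)²/(2μ) = 9.859089.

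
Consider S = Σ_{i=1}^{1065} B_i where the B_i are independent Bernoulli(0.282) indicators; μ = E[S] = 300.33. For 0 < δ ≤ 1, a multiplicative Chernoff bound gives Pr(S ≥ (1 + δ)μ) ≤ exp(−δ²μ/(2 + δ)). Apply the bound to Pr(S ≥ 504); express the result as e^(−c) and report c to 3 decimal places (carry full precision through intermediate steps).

Write 504 = (1 + δ)μ, so δ = 504/300.33 − 1 = 0.678154…
Then the exponent is δ²μ/(2 + δ) = (504 − μ)² / (μ·(2 + δ)) = 51.572699.

51.573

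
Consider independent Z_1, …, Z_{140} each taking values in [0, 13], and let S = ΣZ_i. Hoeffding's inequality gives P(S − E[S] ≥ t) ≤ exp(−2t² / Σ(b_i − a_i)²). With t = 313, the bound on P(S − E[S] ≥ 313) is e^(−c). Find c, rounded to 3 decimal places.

Σ(b_i − a_i)² = 140·(13)² = 23660.
c = 2t²/23660 = 2·313²/23660 = 8.2814.

8.281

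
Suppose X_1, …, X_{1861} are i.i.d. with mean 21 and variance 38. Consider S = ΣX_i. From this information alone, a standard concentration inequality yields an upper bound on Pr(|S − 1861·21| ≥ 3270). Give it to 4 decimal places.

With mean and variance of each term known, Chebyshev's inequality bounds the deviation of the sum (or sample mean).
Var(S) = n·Var(X_i) = 1861·38 = 70718.
Chebyshev: Pr(|S − 1861·21| ≥ 3270) ≤ Var(S)/3270² = 70718/10692900 = 0.0066.

0.0066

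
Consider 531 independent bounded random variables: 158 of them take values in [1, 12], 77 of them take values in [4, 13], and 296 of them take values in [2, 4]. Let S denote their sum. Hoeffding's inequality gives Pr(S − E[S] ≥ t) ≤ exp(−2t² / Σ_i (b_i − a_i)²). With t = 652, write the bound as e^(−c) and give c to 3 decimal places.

Σ(b_i − a_i)² = 158·11² + 77·9² + 296·2² = 26539.
c = 2t² / 26539 = 2·652² / 26539 = 32.0362.

32.036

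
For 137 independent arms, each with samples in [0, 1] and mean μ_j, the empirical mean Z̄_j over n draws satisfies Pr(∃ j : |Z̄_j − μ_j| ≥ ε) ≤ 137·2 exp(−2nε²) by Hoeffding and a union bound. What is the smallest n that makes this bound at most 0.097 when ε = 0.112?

317

Need 2·137·exp(−2nε²) ≤ 0.097, i.e. exp(−2nε²) ≤ 0.097/274.
So 2nε² ≥ ln(274/0.097) = 7.946172.
Hence n ≥ 7.946172/(2·0.112²) = 316.732.
The smallest integer n is 317.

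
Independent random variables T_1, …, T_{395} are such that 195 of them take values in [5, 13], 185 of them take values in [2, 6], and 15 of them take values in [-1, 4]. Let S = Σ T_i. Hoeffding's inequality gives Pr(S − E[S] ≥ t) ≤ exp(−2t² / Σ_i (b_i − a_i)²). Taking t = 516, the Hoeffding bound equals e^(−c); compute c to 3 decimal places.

33.671

Σ(b_i − a_i)² = 195·8² + 185·4² + 15·5² = 15815.
c = 2t² / 15815 = 2·516² / 15815 = 33.6713.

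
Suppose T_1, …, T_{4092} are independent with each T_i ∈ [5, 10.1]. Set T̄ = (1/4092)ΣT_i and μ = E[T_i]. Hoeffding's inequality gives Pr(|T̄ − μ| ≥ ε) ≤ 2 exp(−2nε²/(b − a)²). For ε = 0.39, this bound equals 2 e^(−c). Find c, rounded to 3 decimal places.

47.858

c = 2nε²/(b − a)² = 2·4092·0.39² / 5.1² = 47.8580.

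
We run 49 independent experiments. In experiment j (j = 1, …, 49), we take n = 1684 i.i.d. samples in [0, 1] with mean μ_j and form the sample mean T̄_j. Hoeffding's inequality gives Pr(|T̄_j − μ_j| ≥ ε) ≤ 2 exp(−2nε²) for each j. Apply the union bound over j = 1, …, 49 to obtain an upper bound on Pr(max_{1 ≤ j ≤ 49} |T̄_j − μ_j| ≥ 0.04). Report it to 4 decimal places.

Per-experiment Hoeffding bound: 2·exp(−2·1684·0.04²) = 2·exp(−5.38880) = 0.0091349.
Union bound over 49 events: 49·0.0091349 = 0.44761.

0.4476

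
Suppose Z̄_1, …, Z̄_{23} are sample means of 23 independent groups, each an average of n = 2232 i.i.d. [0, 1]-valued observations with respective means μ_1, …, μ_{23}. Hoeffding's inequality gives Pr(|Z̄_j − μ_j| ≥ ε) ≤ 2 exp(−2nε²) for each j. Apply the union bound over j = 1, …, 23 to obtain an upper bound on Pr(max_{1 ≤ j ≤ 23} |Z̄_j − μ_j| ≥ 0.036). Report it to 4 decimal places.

0.1413

Per-experiment Hoeffding bound: 2·exp(−2·2232·0.036²) = 2·exp(−5.78534) = 0.0061445.
Union bound over 23 events: 23·0.0061445 = 0.14132.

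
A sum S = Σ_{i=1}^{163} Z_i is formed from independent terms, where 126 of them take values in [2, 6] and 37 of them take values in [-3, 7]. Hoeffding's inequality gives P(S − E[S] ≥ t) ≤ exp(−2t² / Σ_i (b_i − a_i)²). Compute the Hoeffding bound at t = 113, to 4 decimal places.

0.0115

Σ(b_i − a_i)² = 126·4² + 37·10² = 5716.
Exponent = 2·113² / 5716 = 4.46781.
Bound = exp(−4.46781) = 0.01147.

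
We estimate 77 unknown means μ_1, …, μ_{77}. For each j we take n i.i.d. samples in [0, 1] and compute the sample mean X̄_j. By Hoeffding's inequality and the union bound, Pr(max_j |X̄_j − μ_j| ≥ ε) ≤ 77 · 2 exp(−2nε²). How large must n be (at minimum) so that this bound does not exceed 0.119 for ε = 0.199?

91

Need 2·77·exp(−2nε²) ≤ 0.119, i.e. exp(−2nε²) ≤ 0.119/154.
So 2nε² ≥ ln(154/0.119) = 7.165584.
Hence n ≥ 7.165584/(2·0.199²) = 90.472.
The smallest integer n is 91.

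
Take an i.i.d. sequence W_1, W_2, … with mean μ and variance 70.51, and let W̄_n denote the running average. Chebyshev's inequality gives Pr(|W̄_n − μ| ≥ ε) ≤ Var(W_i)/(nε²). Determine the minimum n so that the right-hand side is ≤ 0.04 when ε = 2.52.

278

Require 70.51/(n·2.52²) ≤ 0.04, i.e. n ≥ 70.51/(0.04·2.52²) = 277.581.
The smallest integer n is 278.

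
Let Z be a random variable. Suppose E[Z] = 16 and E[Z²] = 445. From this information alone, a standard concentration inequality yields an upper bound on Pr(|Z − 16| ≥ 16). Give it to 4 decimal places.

The first two moments determine the variance, so Chebyshev's inequality is the sharpest standard bound available.
Var(Z) = E[Z²] − (E[Z])² = 445 − 256 = 189.
Chebyshev's inequality: Pr(|Z − μ| ≥ t) ≤ Var(Z)/t² = 189/256 = 0.7383.

0.7383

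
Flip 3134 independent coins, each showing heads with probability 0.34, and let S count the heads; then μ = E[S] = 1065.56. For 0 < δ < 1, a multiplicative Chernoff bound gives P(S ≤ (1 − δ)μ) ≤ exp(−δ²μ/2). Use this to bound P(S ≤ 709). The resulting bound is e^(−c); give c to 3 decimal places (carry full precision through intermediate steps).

59.656

Write 709 = (1 − δ)μ, so δ = 1 − 709/1065.56 = 0.3346222…
Then the exponent is δ²μ/2 = (μ − 709)²/(2μ) = 59.656441.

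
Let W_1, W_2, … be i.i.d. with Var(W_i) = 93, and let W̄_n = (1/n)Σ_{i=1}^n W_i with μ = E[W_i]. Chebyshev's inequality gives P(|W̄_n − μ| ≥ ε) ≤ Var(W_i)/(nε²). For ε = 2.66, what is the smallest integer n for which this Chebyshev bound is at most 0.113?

Require 93/(n·2.66²) ≤ 0.113, i.e. n ≥ 93/(0.113·2.66²) = 116.316.
The smallest integer n is 117.

117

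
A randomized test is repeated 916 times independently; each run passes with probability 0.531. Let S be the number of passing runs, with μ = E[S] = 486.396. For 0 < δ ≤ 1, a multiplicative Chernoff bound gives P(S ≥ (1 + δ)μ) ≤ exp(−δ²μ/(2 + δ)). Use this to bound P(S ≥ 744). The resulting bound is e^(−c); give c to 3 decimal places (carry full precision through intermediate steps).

Write 744 = (1 + δ)μ, so δ = 744/486.396 − 1 = 0.5296178…
Then the exponent is δ²μ/(2 + δ) = (744 − μ)² / (μ·(2 + δ)) = 53.933710.

53.934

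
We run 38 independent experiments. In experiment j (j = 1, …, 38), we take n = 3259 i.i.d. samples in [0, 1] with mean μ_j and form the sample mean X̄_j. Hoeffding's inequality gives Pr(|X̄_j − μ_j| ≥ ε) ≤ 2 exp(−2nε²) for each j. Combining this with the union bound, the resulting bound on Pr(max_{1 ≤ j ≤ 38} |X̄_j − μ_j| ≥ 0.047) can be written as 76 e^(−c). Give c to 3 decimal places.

14.398

Union bound over the 38 events: Pr(max_{1 ≤ j ≤ 38} |X̄_j − μ_j| ≥ 0.047) ≤ 38·2·exp(−2nε²) = 76 exp(−2·3259·0.047²).
So c = 2·3259·0.047² = 14.3983.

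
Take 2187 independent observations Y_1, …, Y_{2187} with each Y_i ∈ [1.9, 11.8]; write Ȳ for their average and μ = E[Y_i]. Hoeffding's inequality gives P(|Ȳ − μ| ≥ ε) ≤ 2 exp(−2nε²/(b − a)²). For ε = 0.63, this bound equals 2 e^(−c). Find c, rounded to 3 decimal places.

c = 2nε²/(b − a)² = 2·2187·0.63² / 9.9² = 17.7129.

17.713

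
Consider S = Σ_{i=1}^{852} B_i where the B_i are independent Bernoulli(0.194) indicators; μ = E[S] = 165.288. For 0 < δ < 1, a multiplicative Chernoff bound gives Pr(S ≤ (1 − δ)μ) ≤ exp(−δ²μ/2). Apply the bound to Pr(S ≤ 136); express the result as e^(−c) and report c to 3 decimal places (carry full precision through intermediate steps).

2.595

Write 136 = (1 − δ)μ, so δ = 1 − 136/165.288 = 0.1771937…
Then the exponent is δ²μ/2 = (μ − 136)²/(2μ) = 2.594825.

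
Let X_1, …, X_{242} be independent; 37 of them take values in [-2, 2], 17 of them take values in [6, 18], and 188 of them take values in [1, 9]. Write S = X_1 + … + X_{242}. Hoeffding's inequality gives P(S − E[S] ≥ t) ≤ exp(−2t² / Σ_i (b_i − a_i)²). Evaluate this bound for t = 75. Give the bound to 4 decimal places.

Σ(b_i − a_i)² = 37·4² + 17·12² + 188·8² = 15072.
Exponent = 2·75² / 15072 = 0.74642.
Bound = exp(−0.74642) = 0.47406.

0.4741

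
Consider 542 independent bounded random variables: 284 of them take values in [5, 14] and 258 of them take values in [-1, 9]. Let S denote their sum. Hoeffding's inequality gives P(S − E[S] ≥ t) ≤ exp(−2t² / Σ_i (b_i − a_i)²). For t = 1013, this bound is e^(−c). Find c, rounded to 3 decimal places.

Σ(b_i − a_i)² = 284·9² + 258·10² = 48804.
c = 2t² / 48804 = 2·1013² / 48804 = 42.0527.

42.053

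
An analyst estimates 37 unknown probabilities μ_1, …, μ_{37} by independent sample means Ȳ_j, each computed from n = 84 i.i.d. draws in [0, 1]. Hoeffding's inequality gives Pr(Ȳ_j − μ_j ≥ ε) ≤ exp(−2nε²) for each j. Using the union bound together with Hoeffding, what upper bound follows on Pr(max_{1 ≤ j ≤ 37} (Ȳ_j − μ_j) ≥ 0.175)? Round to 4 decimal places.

Per-experiment Hoeffding bound: exp(−2·84·0.175²) = exp(−5.14500) = 0.0058285.
Union bound over 37 events: 37·0.0058285 = 0.21565.

0.2157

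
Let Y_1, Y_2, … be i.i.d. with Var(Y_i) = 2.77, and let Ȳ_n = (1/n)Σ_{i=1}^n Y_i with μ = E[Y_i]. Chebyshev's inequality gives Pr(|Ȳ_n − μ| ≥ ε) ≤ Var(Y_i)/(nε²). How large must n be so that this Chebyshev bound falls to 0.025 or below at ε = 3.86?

8

Require 2.77/(n·3.86²) ≤ 0.025, i.e. n ≥ 2.77/(0.025·3.86²) = 7.436.
The smallest integer n is 8.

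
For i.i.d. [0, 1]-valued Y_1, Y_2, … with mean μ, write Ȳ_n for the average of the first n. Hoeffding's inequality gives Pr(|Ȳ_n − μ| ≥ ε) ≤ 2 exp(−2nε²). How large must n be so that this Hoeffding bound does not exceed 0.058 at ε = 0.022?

Require 2·exp(−2nε²) ≤ 0.058, i.e. 2nε² ≥ ln(2/0.058) = 3.540459.
So n ≥ 3.540459 / (2·0.022²) = 3657.499.
The smallest integer n is 3658.

3658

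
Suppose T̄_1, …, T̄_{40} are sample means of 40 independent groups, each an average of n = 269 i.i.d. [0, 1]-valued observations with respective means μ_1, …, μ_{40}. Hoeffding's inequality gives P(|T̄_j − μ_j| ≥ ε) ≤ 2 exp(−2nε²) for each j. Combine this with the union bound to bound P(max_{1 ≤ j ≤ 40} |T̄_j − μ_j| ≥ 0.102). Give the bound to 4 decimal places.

0.2966

Per-experiment Hoeffding bound: 2·exp(−2·269·0.102²) = 2·exp(−5.59735) = 0.0074153.
Union bound over 40 events: 40·0.0074153 = 0.29661.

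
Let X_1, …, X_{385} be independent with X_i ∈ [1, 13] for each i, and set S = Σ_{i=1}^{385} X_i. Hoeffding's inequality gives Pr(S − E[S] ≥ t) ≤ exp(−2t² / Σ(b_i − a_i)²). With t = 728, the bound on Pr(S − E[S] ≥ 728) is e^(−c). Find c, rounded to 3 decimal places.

19.119

Σ(b_i − a_i)² = 385·(12)² = 55440.
c = 2t²/55440 = 2·728²/55440 = 19.1192.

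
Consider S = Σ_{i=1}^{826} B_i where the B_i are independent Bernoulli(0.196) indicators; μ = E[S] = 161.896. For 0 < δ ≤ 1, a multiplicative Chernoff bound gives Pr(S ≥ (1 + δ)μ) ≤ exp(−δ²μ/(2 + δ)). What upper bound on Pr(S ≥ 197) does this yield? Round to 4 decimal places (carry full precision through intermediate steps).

Write 197 = (1 + δ)μ, so δ = 197/161.896 − 1 = 0.2168306…
Then the exponent is δ²μ/(2 + δ) = (197 − μ)² / (μ·(2 + δ)) = 3.433560.
Bound = exp(−3.433560) = 0.03227.

0.0323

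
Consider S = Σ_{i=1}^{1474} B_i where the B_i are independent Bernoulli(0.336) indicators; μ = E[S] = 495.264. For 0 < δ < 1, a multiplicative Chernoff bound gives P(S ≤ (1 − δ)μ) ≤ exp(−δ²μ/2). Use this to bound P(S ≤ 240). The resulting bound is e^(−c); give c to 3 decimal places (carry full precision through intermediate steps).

65.783

Write 240 = (1 − δ)μ, so δ = 1 − 240/495.264 = 0.51541…
Then the exponent is δ²μ/2 = (μ − 240)²/(2μ) = 65.782804.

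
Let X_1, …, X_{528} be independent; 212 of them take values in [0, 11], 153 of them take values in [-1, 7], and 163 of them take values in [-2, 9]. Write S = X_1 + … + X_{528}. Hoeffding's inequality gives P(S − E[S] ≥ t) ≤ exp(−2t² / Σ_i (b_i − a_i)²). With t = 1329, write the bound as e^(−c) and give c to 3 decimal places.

Σ(b_i − a_i)² = 212·11² + 153·8² + 163·11² = 55167.
c = 2t² / 55167 = 2·1329² / 55167 = 64.0325.

64.033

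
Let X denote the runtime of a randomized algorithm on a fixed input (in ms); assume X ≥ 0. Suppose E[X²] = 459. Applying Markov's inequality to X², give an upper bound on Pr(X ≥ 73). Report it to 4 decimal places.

Since X ≥ 0, the event {X ≥ 73} is the same as {X² ≥ 5329}.
Markov's inequality applied to X² gives Pr(X² ≥ 5329) ≤ E[X²]/5329 = 459/5329 = 0.0861.

0.0861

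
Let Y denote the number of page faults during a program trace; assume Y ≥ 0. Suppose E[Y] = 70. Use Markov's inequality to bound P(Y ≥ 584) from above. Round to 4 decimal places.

Markov's inequality: for a non-negative random variable, P(Y ≥ a) ≤ E[Y]/a.
Here E[Y] = 70 and a = 584, so the bound is 70/584 = 0.1199.

0.1199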